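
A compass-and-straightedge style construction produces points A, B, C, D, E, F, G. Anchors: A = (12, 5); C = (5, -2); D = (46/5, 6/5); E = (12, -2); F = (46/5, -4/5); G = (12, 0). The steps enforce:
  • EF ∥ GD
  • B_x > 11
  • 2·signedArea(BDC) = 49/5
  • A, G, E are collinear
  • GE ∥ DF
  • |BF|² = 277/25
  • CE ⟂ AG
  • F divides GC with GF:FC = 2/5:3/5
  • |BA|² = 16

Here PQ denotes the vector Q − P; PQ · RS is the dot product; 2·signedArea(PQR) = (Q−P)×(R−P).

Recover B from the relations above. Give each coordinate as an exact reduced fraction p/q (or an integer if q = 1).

B = (12, 1)

1. B_x = 12  [line 16/5·x + -21/5·y + -171/5 = 0 ∩ |BF|² = 277/25]
2. B_y = 1  [line 16/5·x + -21/5·y + -171/5 = 0 ∩ |BF|² = 277/25]
   → B = (12, 1)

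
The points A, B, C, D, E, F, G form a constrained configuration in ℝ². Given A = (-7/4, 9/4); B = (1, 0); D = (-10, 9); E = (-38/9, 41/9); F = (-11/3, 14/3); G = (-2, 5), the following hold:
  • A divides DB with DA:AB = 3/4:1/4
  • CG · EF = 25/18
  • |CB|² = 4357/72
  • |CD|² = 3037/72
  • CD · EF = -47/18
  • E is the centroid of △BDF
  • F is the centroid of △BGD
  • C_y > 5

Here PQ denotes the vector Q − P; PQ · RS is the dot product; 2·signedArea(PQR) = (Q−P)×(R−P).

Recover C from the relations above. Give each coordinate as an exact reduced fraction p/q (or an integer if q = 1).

1. C_x = -55/12  [line -5/9·x + -1/9·y + -35/18 = 0 ∩ |CB|² = 4357/72]
2. C_y = 65/12  [line -5/9·x + -1/9·y + -35/18 = 0 ∩ |CB|² = 4357/72]
   → C = (-55/12, 65/12)

C = (-55/12, 65/12)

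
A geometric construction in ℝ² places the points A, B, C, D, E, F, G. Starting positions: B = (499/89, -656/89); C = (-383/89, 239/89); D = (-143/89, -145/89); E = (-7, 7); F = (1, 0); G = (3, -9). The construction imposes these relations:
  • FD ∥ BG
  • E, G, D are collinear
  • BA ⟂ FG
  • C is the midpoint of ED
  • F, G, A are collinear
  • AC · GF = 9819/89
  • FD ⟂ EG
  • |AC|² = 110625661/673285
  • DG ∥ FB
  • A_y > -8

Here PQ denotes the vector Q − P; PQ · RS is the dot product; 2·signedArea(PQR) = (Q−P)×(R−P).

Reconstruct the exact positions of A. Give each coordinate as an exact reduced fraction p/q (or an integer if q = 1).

1. A_x = 21013/7565  [F, G, A are collinear ∩ BA ⟂ FG]
2. A_y = -60516/7565  [F, G, A are collinear ∩ BA ⟂ FG]
   → A = (21013/7565, -60516/7565)

A = (21013/7565, -60516/7565)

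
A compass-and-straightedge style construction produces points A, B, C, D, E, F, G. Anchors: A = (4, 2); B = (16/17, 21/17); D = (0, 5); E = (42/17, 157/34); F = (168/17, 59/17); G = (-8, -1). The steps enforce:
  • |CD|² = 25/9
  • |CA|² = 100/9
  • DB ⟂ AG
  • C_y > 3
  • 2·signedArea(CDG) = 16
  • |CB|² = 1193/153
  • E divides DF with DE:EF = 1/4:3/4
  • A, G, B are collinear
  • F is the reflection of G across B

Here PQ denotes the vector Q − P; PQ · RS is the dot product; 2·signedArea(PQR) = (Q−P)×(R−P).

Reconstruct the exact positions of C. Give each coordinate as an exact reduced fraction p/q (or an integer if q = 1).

1. C_x = 4/3  [line 6·x + -8·y + 24 = 0 ∩ |CB|² = 1193/153]
2. C_y = 4  [line 6·x + -8·y + 24 = 0 ∩ |CB|² = 1193/153]
   → C = (4/3, 4)

C = (4/3, 4)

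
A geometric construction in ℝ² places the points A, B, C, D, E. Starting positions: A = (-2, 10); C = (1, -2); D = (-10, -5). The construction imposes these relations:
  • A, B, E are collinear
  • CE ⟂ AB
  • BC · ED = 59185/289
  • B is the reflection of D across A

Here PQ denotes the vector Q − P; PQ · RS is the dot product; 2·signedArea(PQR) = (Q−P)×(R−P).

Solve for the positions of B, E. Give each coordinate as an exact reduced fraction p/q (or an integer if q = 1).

1. B_x = 6  [B is the reflection of D across A]
2. B_y = 25  [B is the reflection of D across A]
   → B = (6, 25)
3. E_x = -1826/289  [A, B, E are collinear ∩ CE ⟂ AB]
4. E_y = 550/289  [A, B, E are collinear ∩ CE ⟂ AB]
   → E = (-1826/289, 550/289)

B = (6, 25)
E = (-1826/289, 550/289)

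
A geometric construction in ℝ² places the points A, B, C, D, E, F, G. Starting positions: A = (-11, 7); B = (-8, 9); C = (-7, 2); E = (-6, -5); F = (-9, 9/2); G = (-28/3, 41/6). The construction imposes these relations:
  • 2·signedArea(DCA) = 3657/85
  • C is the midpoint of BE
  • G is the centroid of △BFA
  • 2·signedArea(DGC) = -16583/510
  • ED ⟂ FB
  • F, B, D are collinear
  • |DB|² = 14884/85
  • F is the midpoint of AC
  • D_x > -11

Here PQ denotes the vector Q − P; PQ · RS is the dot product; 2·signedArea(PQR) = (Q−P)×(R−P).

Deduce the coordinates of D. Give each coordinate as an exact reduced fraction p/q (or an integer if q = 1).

D = (-924/85, -333/85)

1. D_x = -924/85  [F, B, D are collinear ∩ ED ⟂ FB]
2. D_y = -333/85  [F, B, D are collinear ∩ ED ⟂ FB]
   → D = (-924/85, -333/85)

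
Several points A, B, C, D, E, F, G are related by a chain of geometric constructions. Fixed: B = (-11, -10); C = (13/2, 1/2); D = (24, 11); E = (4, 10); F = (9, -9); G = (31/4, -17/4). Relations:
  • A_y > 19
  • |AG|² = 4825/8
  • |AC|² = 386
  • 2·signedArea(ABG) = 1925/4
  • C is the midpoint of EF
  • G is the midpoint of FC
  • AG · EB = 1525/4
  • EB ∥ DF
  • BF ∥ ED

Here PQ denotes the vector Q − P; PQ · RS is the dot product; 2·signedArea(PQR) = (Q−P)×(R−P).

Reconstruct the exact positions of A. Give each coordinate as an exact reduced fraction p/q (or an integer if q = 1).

A = (3/2, 39/2)

1. A_x = 3/2  [2·signedArea(ABG) = 1925/4 ∩ AG · EB = 1525/4]
2. A_y = 39/2  [2·signedArea(ABG) = 1925/4 ∩ AG · EB = 1525/4]
   → A = (3/2, 39/2)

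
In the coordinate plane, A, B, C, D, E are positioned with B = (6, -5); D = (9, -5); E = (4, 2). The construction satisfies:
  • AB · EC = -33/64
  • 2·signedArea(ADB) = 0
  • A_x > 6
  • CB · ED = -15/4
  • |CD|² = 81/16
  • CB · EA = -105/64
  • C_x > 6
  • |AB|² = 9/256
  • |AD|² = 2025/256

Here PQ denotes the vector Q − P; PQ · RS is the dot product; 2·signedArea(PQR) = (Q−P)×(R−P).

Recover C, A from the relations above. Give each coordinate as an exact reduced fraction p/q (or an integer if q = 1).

A = (99/16, -5)
C = (27/4, -5)

1. A_y = -5  [2·signedArea(ADB) = 0]
2. A_x = 99/16  [|AB|² = 9/256]
   → A = (99/16, -5)
3. C_x = 27/4  [CB · EA = -105/64 ∩ CB · ED = -15/4]
4. C_y = -5  [CB · EA = -105/64 ∩ CB · ED = -15/4]
   → C = (27/4, -5)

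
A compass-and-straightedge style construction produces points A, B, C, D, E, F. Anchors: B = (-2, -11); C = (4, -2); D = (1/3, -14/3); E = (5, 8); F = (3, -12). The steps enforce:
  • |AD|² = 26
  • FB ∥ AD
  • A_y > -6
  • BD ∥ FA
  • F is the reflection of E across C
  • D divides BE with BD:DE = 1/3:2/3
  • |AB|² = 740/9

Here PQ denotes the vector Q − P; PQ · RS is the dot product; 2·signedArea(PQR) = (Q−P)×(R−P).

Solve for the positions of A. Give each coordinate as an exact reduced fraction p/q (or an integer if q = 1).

A = (16/3, -17/3)

1. A_x = 16/3  [FB ∥ AD ∩ BD ∥ FA]
2. A_y = -17/3  [FB ∥ AD ∩ BD ∥ FA]
   → A = (16/3, -17/3)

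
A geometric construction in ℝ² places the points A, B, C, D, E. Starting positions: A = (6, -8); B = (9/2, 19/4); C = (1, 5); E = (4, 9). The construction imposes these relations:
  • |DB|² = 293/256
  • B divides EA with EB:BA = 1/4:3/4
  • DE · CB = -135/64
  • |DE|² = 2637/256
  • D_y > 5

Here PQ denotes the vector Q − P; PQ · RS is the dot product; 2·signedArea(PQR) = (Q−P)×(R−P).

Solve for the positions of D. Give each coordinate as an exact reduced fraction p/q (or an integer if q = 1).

1. D_x = 35/8  [line -7/2·x + 1/4·y + 887/64 = 0 ∩ |DB|² = 293/256]
2. D_y = 93/16  [line -7/2·x + 1/4·y + 887/64 = 0 ∩ |DB|² = 293/256]
   → D = (35/8, 93/16)

D = (35/8, 93/16)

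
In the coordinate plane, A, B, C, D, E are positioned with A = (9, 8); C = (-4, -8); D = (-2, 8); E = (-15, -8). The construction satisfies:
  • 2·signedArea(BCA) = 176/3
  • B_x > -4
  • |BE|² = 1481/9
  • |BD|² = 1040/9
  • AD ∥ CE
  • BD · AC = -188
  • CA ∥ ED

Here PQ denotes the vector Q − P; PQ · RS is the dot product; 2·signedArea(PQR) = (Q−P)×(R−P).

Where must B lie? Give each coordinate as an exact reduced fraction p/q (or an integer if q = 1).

B = (-10/3, -8/3)

1. B_x = -10/3  [2·signedArea(BCA) = 176/3 ∩ BD · AC = -188]
2. B_y = -8/3  [2·signedArea(BCA) = 176/3 ∩ BD · AC = -188]
   → B = (-10/3, -8/3)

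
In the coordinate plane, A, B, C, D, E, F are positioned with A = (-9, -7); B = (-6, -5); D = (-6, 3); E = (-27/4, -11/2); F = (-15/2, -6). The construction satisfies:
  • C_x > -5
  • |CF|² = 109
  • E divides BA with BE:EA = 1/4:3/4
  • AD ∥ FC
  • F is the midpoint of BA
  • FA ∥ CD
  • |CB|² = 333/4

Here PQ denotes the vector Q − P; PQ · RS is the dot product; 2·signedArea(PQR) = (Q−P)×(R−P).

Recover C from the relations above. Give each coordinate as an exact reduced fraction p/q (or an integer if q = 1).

C = (-9/2, 4)

1. C_x = -9/2  [FA ∥ CD ∩ AD ∥ FC]
2. C_y = 4  [FA ∥ CD ∩ AD ∥ FC]
   → C = (-9/2, 4)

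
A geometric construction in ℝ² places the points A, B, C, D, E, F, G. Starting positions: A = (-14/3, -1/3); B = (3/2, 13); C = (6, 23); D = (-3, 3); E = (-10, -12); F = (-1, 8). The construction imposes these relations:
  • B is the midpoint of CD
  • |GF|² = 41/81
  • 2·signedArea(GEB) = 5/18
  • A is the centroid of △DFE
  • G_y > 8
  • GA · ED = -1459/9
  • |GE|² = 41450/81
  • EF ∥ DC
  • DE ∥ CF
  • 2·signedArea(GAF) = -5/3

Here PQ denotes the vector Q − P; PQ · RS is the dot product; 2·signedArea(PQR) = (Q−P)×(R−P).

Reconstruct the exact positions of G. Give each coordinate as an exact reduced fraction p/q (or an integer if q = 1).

G = (-5/9, 77/9)

1. G_x = -5/9  [2·signedArea(GAF) = -5/3 ∩ 2·signedArea(GEB) = 5/18]
2. G_y = 77/9  [2·signedArea(GAF) = -5/3 ∩ 2·signedArea(GEB) = 5/18]
   → G = (-5/9, 77/9)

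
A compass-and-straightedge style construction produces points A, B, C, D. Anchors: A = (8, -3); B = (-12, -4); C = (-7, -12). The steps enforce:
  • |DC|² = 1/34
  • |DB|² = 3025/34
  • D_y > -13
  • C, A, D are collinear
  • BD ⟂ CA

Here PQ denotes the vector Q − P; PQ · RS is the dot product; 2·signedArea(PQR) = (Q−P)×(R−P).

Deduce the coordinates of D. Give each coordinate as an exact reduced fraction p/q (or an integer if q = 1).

D = (-243/34, -411/34)

1. D_x = -243/34  [C, A, D are collinear ∩ BD ⟂ CA]
2. D_y = -411/34  [C, A, D are collinear ∩ BD ⟂ CA]
   → D = (-243/34, -411/34)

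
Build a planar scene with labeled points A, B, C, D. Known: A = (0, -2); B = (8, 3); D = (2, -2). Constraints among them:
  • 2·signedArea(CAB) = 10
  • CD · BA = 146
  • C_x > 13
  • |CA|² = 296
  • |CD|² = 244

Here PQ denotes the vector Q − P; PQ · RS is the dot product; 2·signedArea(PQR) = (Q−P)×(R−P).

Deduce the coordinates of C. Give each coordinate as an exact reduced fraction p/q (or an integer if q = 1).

1. C_x = 14  [2·signedArea(CAB) = 10 ∩ CD · BA = 146]
2. C_y = 8  [2·signedArea(CAB) = 10 ∩ CD · BA = 146]
   → C = (14, 8)

C = (14, 8)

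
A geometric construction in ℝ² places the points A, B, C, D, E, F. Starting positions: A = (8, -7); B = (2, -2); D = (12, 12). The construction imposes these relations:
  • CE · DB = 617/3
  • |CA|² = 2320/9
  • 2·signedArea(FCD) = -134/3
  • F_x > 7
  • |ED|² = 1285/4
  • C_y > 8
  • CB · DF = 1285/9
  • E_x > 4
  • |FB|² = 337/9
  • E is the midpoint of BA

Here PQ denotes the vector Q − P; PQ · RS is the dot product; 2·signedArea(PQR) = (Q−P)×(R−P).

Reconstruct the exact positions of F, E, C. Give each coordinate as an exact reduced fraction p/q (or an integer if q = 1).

C = (20/3, 9)
E = (5, -9/2)
F = (22/3, 1)

1. E_x = 5  [E is the midpoint of BA]
2. E_y = -9/2  [E is the midpoint of BA]
   → E = (5, -9/2)
3. C_x = 20/3  [line 10·x + 14·y + -578/3 = 0 ∩ |CA|² = 2320/9]
4. C_y = 9  [line 10·x + 14·y + -578/3 = 0 ∩ |CA|² = 2320/9]
   → C = (20/3, 9)
5. F_x = 22/3  [2·signedArea(FCD) = -134/3 ∩ CB · DF = 1285/9]
6. F_y = 1  [2·signedArea(FCD) = -134/3 ∩ CB · DF = 1285/9]
   → F = (22/3, 1)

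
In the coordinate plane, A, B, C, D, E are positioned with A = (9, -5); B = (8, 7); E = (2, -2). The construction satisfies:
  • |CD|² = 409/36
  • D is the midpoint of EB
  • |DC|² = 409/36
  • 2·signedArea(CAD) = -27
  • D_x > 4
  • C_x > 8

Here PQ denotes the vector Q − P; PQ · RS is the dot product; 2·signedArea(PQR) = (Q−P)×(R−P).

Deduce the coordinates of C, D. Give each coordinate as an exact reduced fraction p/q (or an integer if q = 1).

C = (25/3, 3)
D = (5, 5/2)

1. D_x = 5  [D is the midpoint of EB]
2. D_y = 5/2  [D is the midpoint of EB]
   → D = (5, 5/2)
3. C_x = 25/3  [line -15/2·x + -4·y + 149/2 = 0 ∩ |CD|² = 409/36]
4. C_y = 3  [line -15/2·x + -4·y + 149/2 = 0 ∩ |CD|² = 409/36]
   → C = (25/3, 3)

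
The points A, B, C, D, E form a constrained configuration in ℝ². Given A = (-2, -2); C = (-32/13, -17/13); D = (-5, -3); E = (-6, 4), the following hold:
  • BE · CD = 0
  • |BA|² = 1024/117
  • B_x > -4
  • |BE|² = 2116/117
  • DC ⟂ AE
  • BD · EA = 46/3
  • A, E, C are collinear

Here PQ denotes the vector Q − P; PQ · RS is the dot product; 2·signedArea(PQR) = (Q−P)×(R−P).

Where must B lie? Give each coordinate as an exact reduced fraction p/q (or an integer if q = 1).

1. B_x = -142/39  [BE · CD = 0 ∩ BD · EA = 46/3]
2. B_y = 6/13  [BE · CD = 0 ∩ BD · EA = 46/3]
   → B = (-142/39, 6/13)

B = (-142/39, 6/13)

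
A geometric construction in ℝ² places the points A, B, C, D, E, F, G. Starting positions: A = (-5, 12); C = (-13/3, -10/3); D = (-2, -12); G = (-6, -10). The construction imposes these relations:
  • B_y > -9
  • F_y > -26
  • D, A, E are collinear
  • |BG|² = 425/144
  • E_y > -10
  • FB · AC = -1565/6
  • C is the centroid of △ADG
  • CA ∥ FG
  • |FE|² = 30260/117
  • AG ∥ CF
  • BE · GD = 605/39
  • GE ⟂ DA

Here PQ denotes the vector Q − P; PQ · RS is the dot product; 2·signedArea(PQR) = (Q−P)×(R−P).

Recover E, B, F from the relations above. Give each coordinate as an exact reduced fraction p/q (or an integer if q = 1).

B = (-67/12, -25/3)
E = (-30/13, -124/13)
F = (-16/3, -76/3)

1. E_x = -30/13  [D, A, E are collinear ∩ GE ⟂ DA]
2. E_y = -124/13  [D, A, E are collinear ∩ GE ⟂ DA]
   → E = (-30/13, -124/13)
3. B_x = -67/12  [line -4·x + 2·y + -17/3 = 0 ∩ |BG|² = 425/144]
4. B_y = -25/3  [line -4·x + 2·y + -17/3 = 0 ∩ |BG|² = 425/144]
   → B = (-67/12, -25/3)
5. F_x = -16/3  [CA ∥ FG ∩ AG ∥ CF]
6. F_y = -76/3  [CA ∥ FG ∩ AG ∥ CF]
   → F = (-16/3, -76/3)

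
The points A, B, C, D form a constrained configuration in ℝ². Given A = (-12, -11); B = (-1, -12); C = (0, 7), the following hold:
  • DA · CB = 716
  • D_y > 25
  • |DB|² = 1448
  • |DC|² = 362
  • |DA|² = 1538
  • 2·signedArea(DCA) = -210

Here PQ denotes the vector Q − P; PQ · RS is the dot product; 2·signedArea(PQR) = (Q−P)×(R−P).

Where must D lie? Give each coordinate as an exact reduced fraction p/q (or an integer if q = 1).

D = (1, 26)

1. D_x = 1  [2·signedArea(DCA) = -210 ∩ DA · CB = 716]
2. D_y = 26  [2·signedArea(DCA) = -210 ∩ DA · CB = 716]
   → D = (1, 26)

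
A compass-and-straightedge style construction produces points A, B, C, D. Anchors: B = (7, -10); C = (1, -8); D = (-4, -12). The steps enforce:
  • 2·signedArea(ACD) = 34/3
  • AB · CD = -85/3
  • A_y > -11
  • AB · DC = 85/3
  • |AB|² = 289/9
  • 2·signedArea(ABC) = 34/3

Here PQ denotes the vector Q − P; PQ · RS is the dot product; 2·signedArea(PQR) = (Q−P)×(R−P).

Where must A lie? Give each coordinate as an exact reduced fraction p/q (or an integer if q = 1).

A = (4/3, -10)

1. A_x = 4/3  [2·signedArea(ABC) = 34/3 ∩ AB · DC = 85/3]
2. A_y = -10  [2·signedArea(ABC) = 34/3 ∩ AB · DC = 85/3]
   → A = (4/3, -10)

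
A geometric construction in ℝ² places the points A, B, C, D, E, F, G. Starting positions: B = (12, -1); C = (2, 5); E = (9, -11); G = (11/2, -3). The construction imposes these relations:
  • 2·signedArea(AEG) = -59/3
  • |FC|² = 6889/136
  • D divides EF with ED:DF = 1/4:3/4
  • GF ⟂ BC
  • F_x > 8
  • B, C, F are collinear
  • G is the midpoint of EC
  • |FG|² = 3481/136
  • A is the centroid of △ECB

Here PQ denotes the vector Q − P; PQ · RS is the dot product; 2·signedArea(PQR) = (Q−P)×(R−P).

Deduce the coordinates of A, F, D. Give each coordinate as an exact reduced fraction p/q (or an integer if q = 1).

A = (23/3, -7/3)
D = (2387/272, -2153/272)
F = (551/68, 91/68)

1. A_x = 23/3  [A is the centroid of △ECB]
2. A_y = -7/3  [A is the centroid of △ECB]
   → A = (23/3, -7/3)
3. F_x = 551/68  [B, C, F are collinear ∩ GF ⟂ BC]
4. F_y = 91/68  [B, C, F are collinear ∩ GF ⟂ BC]
   → F = (551/68, 91/68)
5. D_x = 2387/272  [D divides EF with ED:DF = 1/4:3/4]
6. D_y = -2153/272  [D divides EF with ED:DF = 1/4:3/4]
   → D = (2387/272, -2153/272)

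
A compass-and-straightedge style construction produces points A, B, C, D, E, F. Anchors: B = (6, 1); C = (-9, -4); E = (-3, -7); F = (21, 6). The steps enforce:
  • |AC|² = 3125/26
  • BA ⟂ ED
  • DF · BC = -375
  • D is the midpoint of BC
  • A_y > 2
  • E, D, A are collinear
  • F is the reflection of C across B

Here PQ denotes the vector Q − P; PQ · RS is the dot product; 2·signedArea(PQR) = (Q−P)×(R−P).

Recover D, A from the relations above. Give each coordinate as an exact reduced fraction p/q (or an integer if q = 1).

A = (-9/26, 71/26)
D = (-3/2, -3/2)

1. D_x = -3/2  [D is the midpoint of BC]
2. D_y = -3/2  [D is the midpoint of BC]
   → D = (-3/2, -3/2)
3. A_x = -9/26  [E, D, A are collinear ∩ BA ⟂ ED]
4. A_y = 71/26  [E, D, A are collinear ∩ BA ⟂ ED]
   → A = (-9/26, 71/26)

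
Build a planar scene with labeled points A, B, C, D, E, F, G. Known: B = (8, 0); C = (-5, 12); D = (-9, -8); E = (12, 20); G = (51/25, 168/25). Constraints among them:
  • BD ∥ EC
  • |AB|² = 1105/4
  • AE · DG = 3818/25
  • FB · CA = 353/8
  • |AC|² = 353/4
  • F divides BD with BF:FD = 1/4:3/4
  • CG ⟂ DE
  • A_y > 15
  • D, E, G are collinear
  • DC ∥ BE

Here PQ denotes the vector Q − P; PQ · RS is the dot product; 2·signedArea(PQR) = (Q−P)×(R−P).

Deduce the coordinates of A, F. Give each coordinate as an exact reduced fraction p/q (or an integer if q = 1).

A = (7/2, 16)
F = (15/4, -2)

1. A_x = 7/2  [line -276/25·x + -368/25·y + 6854/25 = 0 ∩ |AB|² = 1105/4]
2. A_y = 16  [line -276/25·x + -368/25·y + 6854/25 = 0 ∩ |AB|² = 1105/4]
   → A = (7/2, 16)
3. F_x = 15/4  [F divides BD with BF:FD = 1/4:3/4]
4. F_y = -2  [F divides BD with BF:FD = 1/4:3/4]
   → F = (15/4, -2)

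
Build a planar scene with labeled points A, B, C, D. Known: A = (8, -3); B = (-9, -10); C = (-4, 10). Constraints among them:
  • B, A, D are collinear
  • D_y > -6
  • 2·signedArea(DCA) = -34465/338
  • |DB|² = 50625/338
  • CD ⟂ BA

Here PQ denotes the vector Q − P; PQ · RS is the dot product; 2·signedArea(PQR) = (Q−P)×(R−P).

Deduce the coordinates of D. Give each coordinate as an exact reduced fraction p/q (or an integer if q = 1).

D = (783/338, -1805/338)

1. D_x = 783/338  [B, A, D are collinear ∩ CD ⟂ BA]
2. D_y = -1805/338  [B, A, D are collinear ∩ CD ⟂ BA]
   → D = (783/338, -1805/338)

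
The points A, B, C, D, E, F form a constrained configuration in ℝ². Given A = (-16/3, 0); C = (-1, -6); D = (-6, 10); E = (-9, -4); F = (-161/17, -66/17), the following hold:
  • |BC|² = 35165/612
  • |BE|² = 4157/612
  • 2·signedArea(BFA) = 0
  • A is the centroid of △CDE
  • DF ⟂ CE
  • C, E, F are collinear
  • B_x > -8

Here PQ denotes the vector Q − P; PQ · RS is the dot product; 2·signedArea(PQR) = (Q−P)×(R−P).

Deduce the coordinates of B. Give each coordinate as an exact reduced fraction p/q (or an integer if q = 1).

1. B_x = -755/102  [line -66/17·x + 211/51·y + -352/17 = 0 ∩ |BE|² = 4157/612]
2. B_y = -33/17  [line -66/17·x + 211/51·y + -352/17 = 0 ∩ |BE|² = 4157/612]
   → B = (-755/102, -33/17)

B = (-755/102, -33/17)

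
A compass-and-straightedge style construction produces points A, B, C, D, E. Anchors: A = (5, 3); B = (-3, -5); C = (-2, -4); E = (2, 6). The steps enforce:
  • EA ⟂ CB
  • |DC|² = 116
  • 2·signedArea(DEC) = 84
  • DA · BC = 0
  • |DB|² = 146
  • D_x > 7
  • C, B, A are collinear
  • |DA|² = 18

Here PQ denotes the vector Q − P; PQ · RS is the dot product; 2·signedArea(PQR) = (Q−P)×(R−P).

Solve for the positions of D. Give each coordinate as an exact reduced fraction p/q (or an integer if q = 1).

D = (8, 0)

1. D_x = 8  [DA · BC = 0 ∩ 2·signedArea(DEC) = 84]
2. D_y = 0  [DA · BC = 0 ∩ 2·signedArea(DEC) = 84]
   → D = (8, 0)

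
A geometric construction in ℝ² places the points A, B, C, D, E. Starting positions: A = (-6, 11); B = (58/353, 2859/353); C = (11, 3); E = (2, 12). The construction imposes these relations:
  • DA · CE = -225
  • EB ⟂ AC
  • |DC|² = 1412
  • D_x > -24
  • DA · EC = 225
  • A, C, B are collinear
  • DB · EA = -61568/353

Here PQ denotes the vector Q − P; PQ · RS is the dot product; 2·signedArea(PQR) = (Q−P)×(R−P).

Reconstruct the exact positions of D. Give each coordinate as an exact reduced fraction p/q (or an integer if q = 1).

1. D_x = -23  [DA · EC = 225 ∩ DB · EA = -61568/353]
2. D_y = 19  [DA · EC = 225 ∩ DB · EA = -61568/353]
   → D = (-23, 19)

D = (-23, 19)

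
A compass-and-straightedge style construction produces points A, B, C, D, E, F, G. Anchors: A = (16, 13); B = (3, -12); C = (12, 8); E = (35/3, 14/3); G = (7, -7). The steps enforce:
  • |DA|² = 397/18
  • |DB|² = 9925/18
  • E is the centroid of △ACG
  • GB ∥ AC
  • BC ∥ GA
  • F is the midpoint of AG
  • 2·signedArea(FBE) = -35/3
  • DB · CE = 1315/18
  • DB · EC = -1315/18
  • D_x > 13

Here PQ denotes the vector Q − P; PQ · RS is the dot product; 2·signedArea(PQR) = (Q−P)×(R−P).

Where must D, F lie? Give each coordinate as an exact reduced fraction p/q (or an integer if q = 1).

D = (83/6, 53/6)
F = (23/2, 3)

1. D_x = 83/6  [line 1/3·x + 10/3·y + -613/18 = 0 ∩ |DB|² = 9925/18]
2. D_y = 53/6  [line 1/3·x + 10/3·y + -613/18 = 0 ∩ |DB|² = 9925/18]
   → D = (83/6, 53/6)
3. F_x = 23/2  [F is the midpoint of AG]
4. F_y = 3  [F is the midpoint of AG]
   → F = (23/2, 3)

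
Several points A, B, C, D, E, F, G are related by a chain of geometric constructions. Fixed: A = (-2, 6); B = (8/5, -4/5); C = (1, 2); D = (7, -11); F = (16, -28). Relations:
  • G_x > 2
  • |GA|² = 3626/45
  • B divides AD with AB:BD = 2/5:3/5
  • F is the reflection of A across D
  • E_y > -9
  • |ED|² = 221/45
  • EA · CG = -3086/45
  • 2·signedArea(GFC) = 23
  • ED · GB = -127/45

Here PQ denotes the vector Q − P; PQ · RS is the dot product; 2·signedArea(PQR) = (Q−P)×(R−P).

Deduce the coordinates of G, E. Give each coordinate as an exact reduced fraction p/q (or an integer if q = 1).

E = (31/5, -134/15)
G = (11/5, -29/15)

1. G_x = 11/5  [line -30·x + -15·y + 37 = 0 ∩ |GA|² = 3626/45]
2. G_y = -29/15  [line -30·x + -15·y + 37 = 0 ∩ |GA|² = 3626/45]
   → G = (11/5, -29/15)
3. E_x = 31/5  [EA · CG = -3086/45 ∩ ED · GB = -127/45]
4. E_y = -134/15  [EA · CG = -3086/45 ∩ ED · GB = -127/45]
   → E = (31/5, -134/15)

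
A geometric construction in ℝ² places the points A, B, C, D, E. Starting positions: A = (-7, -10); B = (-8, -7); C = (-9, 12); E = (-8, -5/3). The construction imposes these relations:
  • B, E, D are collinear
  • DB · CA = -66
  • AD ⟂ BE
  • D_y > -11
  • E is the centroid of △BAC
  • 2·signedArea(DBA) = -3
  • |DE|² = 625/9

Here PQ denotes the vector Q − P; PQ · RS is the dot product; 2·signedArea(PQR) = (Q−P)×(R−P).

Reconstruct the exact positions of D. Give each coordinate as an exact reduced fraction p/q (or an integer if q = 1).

1. D_x = -8  [B, E, D are collinear ∩ AD ⟂ BE]
2. D_y = -10  [B, E, D are collinear ∩ AD ⟂ BE]
   → D = (-8, -10)

D = (-8, -10)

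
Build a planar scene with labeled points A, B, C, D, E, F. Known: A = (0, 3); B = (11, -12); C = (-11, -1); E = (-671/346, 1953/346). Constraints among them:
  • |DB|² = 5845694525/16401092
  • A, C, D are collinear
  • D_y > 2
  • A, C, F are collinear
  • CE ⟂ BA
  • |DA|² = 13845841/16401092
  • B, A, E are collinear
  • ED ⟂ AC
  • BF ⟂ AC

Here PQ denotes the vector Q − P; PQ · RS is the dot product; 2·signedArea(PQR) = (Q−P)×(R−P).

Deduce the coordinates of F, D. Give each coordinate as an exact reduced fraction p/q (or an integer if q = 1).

1. F_x = 671/137  [A, C, F are collinear ∩ BF ⟂ AC]
2. F_y = 655/137  [A, C, F are collinear ∩ BF ⟂ AC]
   → F = (671/137, 655/137)
3. D_x = -40931/47402  [A, C, D are collinear ∩ ED ⟂ AC]
4. D_y = 63661/23701  [A, C, D are collinear ∩ ED ⟂ AC]
   → D = (-40931/47402, 63661/23701)

D = (-40931/47402, 63661/23701)
F = (671/137, 655/137)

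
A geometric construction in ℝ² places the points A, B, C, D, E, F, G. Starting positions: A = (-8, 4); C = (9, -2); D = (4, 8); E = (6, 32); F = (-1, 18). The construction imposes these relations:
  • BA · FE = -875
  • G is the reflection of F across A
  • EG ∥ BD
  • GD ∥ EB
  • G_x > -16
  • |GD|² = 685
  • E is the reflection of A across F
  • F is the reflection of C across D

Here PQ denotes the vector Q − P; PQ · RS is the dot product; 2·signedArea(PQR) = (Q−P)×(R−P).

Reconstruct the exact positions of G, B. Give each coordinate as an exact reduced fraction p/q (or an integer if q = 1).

B = (25, 50)
G = (-15, -10)

1. G_x = -15  [G is the reflection of F across A]
2. G_y = -10  [G is the reflection of F across A]
   → G = (-15, -10)
3. B_x = 25  [EG ∥ BD ∩ GD ∥ EB]
4. B_y = 50  [EG ∥ BD ∩ GD ∥ EB]
   → B = (25, 50)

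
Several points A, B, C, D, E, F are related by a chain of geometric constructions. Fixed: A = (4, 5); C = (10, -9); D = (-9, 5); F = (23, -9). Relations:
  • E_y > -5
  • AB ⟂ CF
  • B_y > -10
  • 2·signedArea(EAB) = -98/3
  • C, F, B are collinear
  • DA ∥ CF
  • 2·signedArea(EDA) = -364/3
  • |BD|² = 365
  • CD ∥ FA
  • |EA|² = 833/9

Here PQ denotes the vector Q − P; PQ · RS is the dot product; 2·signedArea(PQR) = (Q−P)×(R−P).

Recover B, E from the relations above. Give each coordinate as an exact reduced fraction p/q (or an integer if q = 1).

1. B_x = 4  [C, F, B are collinear ∩ AB ⟂ CF]
2. B_y = -9  [C, F, B are collinear ∩ AB ⟂ CF]
   → B = (4, -9)
3. E_x = 5/3  [2·signedArea(EAB) = -98/3 ∩ 2·signedArea(EDA) = -364/3]
4. E_y = -13/3  [2·signedArea(EAB) = -98/3 ∩ 2·signedArea(EDA) = -364/3]
   → E = (5/3, -13/3)

B = (4, -9)
E = (5/3, -13/3)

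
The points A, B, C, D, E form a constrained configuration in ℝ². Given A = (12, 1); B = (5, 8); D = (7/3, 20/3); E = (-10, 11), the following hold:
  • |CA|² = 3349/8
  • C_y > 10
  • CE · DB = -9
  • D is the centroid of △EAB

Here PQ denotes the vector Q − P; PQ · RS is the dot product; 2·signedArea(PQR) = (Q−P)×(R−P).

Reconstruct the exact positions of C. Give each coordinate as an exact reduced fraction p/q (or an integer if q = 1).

C = (-25/4, 41/4)

1. C_x = -25/4  [line -8/3·x + -4/3·y + -3 = 0 ∩ |CA|² = 3349/8]
2. C_y = 41/4  [line -8/3·x + -4/3·y + -3 = 0 ∩ |CA|² = 3349/8]
   → C = (-25/4, 41/4)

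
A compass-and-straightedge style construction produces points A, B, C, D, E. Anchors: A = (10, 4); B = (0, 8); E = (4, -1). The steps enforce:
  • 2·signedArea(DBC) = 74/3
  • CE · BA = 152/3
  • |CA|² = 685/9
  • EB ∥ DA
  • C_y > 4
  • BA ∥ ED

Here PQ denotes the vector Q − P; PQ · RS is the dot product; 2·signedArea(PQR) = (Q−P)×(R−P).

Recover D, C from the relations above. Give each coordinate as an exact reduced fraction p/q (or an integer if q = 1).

1. D_x = 14  [EB ∥ DA ∩ BA ∥ ED]
2. D_y = -5  [EB ∥ DA ∩ BA ∥ ED]
   → D = (14, -5)
3. C_x = 4/3  [CE · BA = 152/3 ∩ 2·signedArea(DBC) = 74/3]
4. C_y = 5  [CE · BA = 152/3 ∩ 2·signedArea(DBC) = 74/3]
   → C = (4/3, 5)

C = (4/3, 5)
D = (14, -5)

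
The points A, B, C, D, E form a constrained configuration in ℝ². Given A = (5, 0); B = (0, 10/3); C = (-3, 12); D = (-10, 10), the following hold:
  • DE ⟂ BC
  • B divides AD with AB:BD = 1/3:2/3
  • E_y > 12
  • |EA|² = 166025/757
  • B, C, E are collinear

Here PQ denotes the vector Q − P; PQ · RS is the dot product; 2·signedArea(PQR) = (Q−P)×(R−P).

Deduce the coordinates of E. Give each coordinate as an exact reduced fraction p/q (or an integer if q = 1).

E = (-2370/757, 9370/757)

1. E_x = -2370/757  [B, C, E are collinear ∩ DE ⟂ BC]
2. E_y = 9370/757  [B, C, E are collinear ∩ DE ⟂ BC]
   → E = (-2370/757, 9370/757)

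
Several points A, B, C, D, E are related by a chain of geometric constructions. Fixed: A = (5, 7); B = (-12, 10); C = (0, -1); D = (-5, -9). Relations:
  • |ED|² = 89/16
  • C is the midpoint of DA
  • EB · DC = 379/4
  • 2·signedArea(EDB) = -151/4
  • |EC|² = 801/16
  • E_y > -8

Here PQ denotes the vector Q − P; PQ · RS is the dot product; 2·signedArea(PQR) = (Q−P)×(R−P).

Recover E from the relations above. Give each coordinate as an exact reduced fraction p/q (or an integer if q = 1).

E = (-15/4, -7)

1. E_x = -15/4  [EB · DC = 379/4 ∩ 2·signedArea(EDB) = -151/4]
2. E_y = -7  [EB · DC = 379/4 ∩ 2·signedArea(EDB) = -151/4]
   → E = (-15/4, -7)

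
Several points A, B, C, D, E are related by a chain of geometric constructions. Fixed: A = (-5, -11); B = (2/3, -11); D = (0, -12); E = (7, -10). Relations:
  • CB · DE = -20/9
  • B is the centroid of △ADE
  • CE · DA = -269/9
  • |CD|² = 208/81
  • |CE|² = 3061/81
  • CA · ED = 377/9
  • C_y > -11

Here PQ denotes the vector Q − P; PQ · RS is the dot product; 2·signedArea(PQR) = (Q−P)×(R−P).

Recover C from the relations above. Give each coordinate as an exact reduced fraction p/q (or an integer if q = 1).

C = (8/9, -32/3)

1. C_x = 8/9  [CE · DA = -269/9 ∩ CB · DE = -20/9]
2. C_y = -32/3  [CE · DA = -269/9 ∩ CB · DE = -20/9]
   → C = (8/9, -32/3)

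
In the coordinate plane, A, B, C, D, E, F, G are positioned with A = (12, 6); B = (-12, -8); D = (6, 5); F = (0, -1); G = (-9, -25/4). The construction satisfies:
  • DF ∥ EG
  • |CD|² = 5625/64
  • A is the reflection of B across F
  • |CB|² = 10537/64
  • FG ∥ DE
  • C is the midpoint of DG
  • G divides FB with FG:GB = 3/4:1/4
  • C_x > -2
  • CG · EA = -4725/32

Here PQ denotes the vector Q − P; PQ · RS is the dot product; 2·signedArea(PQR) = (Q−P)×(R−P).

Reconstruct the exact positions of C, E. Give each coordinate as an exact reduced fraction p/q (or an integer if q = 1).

1. C_x = -3/2  [C is the midpoint of DG]
2. C_y = -5/8  [C is the midpoint of DG]
   → C = (-3/2, -5/8)
3. E_x = -3  [DF ∥ EG ∩ FG ∥ DE]
4. E_y = -1/4  [DF ∥ EG ∩ FG ∥ DE]
   → E = (-3, -1/4)

C = (-3/2, -5/8)
E = (-3, -1/4)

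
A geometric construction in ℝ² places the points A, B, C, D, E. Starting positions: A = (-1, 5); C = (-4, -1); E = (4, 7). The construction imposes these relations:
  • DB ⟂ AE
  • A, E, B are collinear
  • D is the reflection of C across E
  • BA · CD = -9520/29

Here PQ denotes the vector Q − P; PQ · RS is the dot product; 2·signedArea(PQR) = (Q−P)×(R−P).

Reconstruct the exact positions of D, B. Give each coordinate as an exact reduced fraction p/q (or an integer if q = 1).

B = (396/29, 315/29)
D = (12, 15)

1. D_x = 12  [D is the reflection of C across E]
2. D_y = 15  [D is the reflection of C across E]
   → D = (12, 15)
3. B_x = 396/29  [A, E, B are collinear ∩ DB ⟂ AE]
4. B_y = 315/29  [A, E, B are collinear ∩ DB ⟂ AE]
   → B = (396/29, 315/29)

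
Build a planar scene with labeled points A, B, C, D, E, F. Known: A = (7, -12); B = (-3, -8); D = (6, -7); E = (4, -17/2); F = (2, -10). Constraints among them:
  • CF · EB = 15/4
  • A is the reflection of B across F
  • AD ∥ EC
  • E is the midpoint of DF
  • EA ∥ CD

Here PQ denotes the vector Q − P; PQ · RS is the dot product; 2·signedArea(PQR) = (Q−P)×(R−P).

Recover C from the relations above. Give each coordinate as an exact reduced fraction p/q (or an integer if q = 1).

C = (3, -7/2)

1. C_x = 3  [EA ∥ CD ∩ AD ∥ EC]
2. C_y = -7/2  [EA ∥ CD ∩ AD ∥ EC]
   → C = (3, -7/2)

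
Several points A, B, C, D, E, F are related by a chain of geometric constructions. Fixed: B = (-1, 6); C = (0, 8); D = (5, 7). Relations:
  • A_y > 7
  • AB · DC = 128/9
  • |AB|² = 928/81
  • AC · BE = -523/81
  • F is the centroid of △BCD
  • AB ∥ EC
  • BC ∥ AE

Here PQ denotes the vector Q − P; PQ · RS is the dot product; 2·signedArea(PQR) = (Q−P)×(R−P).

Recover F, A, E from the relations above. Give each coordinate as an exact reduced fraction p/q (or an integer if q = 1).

A = (19/9, 22/3)
E = (28/9, 28/3)
F = (4/3, 7)

1. F_x = 4/3  [F is the centroid of △BCD]
2. F_y = 7  [F is the centroid of △BCD]
   → F = (4/3, 7)
3. A_x = 19/9  [line 5·x + -1·y + -29/9 = 0 ∩ |AB|² = 928/81]
4. A_y = 22/3  [line 5·x + -1·y + -29/9 = 0 ∩ |AB|² = 928/81]
   → A = (19/9, 22/3)
5. E_x = 28/9  [AB ∥ EC ∩ BC ∥ AE]
6. E_y = 28/3  [AB ∥ EC ∩ BC ∥ AE]
   → E = (28/9, 28/3)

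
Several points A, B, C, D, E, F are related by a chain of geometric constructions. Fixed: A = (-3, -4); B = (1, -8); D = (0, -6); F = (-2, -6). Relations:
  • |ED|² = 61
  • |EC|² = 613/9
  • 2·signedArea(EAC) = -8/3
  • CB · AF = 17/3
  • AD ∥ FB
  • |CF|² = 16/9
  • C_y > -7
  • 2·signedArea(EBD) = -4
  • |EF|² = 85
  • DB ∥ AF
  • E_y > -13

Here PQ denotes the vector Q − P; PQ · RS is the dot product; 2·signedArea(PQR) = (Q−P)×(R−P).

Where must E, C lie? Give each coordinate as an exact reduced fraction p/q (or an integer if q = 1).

1. C_x = -2/3  [line -1·x + 2·y + 34/3 = 0 ∩ |CF|² = 16/9]
2. C_y = -6  [line -1·x + 2·y + 34/3 = 0 ∩ |CF|² = 16/9]
   → C = (-2/3, -6)
3. E_x = 5  [2·signedArea(EAC) = -8/3 ∩ 2·signedArea(EBD) = -4]
4. E_y = -12  [2·signedArea(EAC) = -8/3 ∩ 2·signedArea(EBD) = -4]
   → E = (5, -12)

C = (-2/3, -6)
E = (5, -12)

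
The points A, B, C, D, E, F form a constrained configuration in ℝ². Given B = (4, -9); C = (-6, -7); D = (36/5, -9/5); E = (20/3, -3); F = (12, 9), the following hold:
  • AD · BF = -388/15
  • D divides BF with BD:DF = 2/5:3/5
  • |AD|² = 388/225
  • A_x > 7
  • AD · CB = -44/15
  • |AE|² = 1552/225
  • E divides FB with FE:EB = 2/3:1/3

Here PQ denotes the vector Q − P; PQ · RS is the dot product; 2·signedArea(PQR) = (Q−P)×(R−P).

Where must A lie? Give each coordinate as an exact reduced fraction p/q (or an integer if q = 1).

A = (116/15, -3/5)

1. A_x = 116/15  [AD · CB = -44/15 ∩ AD · BF = -388/15]
2. A_y = -3/5  [AD · CB = -44/15 ∩ AD · BF = -388/15]
   → A = (116/15, -3/5)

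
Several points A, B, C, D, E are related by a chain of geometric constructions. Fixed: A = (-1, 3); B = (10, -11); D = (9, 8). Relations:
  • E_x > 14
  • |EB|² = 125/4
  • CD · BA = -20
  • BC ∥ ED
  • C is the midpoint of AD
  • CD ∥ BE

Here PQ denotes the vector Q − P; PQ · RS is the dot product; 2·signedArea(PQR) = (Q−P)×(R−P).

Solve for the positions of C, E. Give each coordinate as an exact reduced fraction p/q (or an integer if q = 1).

C = (4, 11/2)
E = (15, -17/2)

1. C_x = 4  [C is the midpoint of AD]
2. C_y = 11/2  [C is the midpoint of AD]
   → C = (4, 11/2)
3. E_x = 15  [BC ∥ ED ∩ CD ∥ BE]
4. E_y = -17/2  [BC ∥ ED ∩ CD ∥ BE]
   → E = (15, -17/2)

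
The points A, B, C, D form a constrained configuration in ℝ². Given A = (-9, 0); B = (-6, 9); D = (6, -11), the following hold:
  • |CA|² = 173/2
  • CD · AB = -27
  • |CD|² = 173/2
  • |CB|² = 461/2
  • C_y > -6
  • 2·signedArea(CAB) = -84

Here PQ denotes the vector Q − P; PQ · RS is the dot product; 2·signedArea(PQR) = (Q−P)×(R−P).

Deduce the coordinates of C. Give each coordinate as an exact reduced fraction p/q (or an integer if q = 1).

C = (-3/2, -11/2)

1. C_x = -3/2  [CD · AB = -27 ∩ 2·signedArea(CAB) = -84]
2. C_y = -11/2  [CD · AB = -27 ∩ 2·signedArea(CAB) = -84]
   → C = (-3/2, -11/2)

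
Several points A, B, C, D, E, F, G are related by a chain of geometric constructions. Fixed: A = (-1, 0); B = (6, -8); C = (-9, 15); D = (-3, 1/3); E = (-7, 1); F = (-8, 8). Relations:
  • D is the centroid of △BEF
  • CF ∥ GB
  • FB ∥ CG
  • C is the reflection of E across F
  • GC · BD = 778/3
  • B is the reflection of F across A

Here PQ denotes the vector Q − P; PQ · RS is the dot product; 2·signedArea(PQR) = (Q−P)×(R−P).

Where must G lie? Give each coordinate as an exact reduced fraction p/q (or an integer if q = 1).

G = (5, -1)

1. G_x = 5  [CF ∥ GB ∩ FB ∥ CG]
2. G_y = -1  [CF ∥ GB ∩ FB ∥ CG]
   → G = (5, -1)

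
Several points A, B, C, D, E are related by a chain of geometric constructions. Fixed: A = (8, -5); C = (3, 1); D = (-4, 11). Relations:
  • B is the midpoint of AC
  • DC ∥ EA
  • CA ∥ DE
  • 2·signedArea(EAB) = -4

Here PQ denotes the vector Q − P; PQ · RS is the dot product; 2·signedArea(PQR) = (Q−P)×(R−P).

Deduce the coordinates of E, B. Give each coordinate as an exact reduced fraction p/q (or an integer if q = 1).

B = (11/2, -2)
E = (1, 5)

1. E_x = 1  [DC ∥ EA ∩ CA ∥ DE]
2. E_y = 5  [DC ∥ EA ∩ CA ∥ DE]
   → E = (1, 5)
3. B_x = 11/2  [B is the midpoint of AC]
4. B_y = -2  [B is the midpoint of AC]
   → B = (11/2, -2)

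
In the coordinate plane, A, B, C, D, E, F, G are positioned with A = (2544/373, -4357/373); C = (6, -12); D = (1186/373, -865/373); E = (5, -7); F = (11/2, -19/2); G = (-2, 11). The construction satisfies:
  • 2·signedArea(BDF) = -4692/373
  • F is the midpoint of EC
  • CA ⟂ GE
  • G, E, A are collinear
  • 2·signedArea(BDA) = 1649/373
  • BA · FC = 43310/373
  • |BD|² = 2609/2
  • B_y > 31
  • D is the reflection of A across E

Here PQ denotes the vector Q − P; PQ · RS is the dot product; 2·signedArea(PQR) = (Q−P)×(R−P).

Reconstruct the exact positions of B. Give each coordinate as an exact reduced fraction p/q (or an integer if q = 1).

1. B_x = -19/2  [2·signedArea(BDF) = -4692/373 ∩ 2·signedArea(BDA) = 1649/373]
2. B_y = 63/2  [2·signedArea(BDF) = -4692/373 ∩ 2·signedArea(BDA) = 1649/373]
   → B = (-19/2, 63/2)

B = (-19/2, 63/2)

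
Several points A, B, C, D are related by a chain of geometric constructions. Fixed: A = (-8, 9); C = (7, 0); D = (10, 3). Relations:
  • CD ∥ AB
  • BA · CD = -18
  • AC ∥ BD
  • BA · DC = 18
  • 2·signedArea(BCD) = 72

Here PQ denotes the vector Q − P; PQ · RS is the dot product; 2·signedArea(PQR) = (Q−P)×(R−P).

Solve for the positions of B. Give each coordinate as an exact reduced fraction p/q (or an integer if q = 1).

1. B_x = -5  [AC ∥ BD ∩ CD ∥ AB]
2. B_y = 12  [AC ∥ BD ∩ CD ∥ AB]
   → B = (-5, 12)

B = (-5, 12)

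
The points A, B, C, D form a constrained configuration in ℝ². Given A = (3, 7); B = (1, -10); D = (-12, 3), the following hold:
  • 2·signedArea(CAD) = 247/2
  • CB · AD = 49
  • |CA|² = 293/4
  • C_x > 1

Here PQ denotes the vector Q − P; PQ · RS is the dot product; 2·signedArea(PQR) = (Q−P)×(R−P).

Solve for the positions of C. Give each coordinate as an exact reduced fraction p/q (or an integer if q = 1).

1. C_x = 2  [2·signedArea(CAD) = 247/2 ∩ CB · AD = 49]
2. C_y = -3/2  [2·signedArea(CAD) = 247/2 ∩ CB · AD = 49]
   → C = (2, -3/2)

C = (2, -3/2)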